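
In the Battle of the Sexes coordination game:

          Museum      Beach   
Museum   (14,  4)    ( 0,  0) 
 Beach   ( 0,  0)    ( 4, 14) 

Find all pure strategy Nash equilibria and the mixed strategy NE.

Pure NE: (Museum, Museum) and (Beach, Beach); Mixed NE: p = 0.7778, q = 0.2222

Work:
Check pure NE:
(Museum, Museum): (14, 4) - no unilateral deviation beneficial
(Beach, Beach): (4, 14) - no unilateral deviation beneficial
Mixed NE: P1 plays Museum with p = 0.7778, P2 plays Museum with q = 0.2222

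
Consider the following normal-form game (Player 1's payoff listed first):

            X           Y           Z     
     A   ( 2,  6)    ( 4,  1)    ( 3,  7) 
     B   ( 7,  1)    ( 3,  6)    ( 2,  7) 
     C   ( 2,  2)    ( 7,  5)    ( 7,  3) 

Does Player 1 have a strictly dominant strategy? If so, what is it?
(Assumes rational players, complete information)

No strictly dominant strategy exists for Player 1

Work:
A strategy strictly dominates another if it gives a strictly higher payoff against every opponent action. Compare each pair of P1's strategies column-by-column:
  A vs B: [2 vs 7, 4 vs 3, 3 vs 2] → A does not strictly dominate B (column X: 2 ≤ 7)
  A vs C: [2 vs 2, 4 vs 7, 3 vs 7] → A does not strictly dominate C (column X: 2 ≤ 2)
  B vs A: [7 vs 2, 3 vs 4, 2 vs 3] → B does not strictly dominate A (column Y: 3 ≤ 4)
  B vs C: [7 vs 2, 3 vs 7, 2 vs 7] → B does not strictly dominate C (column Y: 3 ≤ 7)
  C vs A: [2 vs 2, 7 vs 4, 7 vs 3] → C does not strictly dominate A (column X: 2 ≤ 2)
  C vs B: [2 vs 7, 7 vs 3, 7 vs 2] → C does not strictly dominate B (column X: 2 ≤ 7)
No single strategy strictly dominates all others → no strictly dominant strategy.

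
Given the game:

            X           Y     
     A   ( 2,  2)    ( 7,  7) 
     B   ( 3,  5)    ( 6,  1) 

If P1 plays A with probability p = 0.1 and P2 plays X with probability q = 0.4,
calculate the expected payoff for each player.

E[P1] = 4.82, E[P2] = 2.84

Work:
E[P1] = p·q·π₁(A,X) + p·(1-q)·π₁(A,Y) + (1-p)·q·π₁(B,X) + (1-p)·(1-q)·π₁(B,Y)
= 0.1·0.4·2 + 0.1·0.6·7 + 0.9·0.4·3 + 0.9·0.6·6
= 4.82

E[P2] = 2.84 (similar calculation)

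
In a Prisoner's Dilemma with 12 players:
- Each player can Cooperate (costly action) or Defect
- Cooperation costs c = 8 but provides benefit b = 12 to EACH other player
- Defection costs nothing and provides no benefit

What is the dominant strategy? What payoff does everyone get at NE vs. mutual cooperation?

Dominant: Defect; NE payoff = 0; Coop payoff = 124

Work:
Defect dominates (saves cost c = 8, benefit to others is external)
NE: All defect → everyone gets 0
If all cooperate: each receives (11)×12 - 8 = 124
Social dilemma: 124 > 0 but NE gives 0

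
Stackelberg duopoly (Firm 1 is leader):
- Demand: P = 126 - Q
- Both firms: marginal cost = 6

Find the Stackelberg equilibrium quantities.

q₁* (leader) = 60.0, q₂* (follower) = 30.0

Work:
Follower's reaction: q₂ = (a - c - q₁)/2
Leader substitutes: π₁ = q₁·(a - q₁ - (a-c-q₁)/2 - c)
FOC: q₁* = (126 - 6)/2 = 60.00
Then: q₂* = (126 - 6 - 60.0)/2 = 30.00
Leader has first-mover advantage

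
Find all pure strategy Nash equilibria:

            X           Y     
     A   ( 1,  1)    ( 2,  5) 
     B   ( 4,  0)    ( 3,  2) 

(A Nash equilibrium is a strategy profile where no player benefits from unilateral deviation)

Nash equilibrium: (B, Y)

Work:
Best responses:
  P1 vs X: payoffs [1, 4] → best response B (payoff 4)
  P1 vs Y: payoffs [2, 3] → best response B (payoff 3)
  P2 vs A: payoffs [1, 5] → best response Y (payoff 5)
  P2 vs B: payoffs [0, 2] → best response Y (payoff 2)
Mutual best responses: (B,Y) → Nash equilibria.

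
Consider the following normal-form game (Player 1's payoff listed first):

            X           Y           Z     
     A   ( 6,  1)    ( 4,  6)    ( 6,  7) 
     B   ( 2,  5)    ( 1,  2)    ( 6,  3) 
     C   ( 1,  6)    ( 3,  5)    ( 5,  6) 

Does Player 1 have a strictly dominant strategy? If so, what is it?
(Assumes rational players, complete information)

No strictly dominant strategy exists for Player 1

Work:
A strategy strictly dominates another if it gives a strictly higher payoff against every opponent action. Compare each pair of P1's strategies column-by-column:
  A vs B: [6 vs 2, 4 vs 1, 6 vs 6] → A does not strictly dominate B (column Z: 6 ≤ 6)
  A vs C: [6 vs 1, 4 vs 3, 6 vs 5] → A strictly dominates C
  B vs A: [2 vs 6, 1 vs 4, 6 vs 6] → B does not strictly dominate A (column X: 2 ≤ 6)
  B vs C: [2 vs 1, 1 vs 3, 6 vs 5] → B does not strictly dominate C (column Y: 1 ≤ 3)
  C vs A: [1 vs 6, 3 vs 4, 5 vs 6] → C does not strictly dominate A (column X: 1 ≤ 6)
  C vs B: [1 vs 2, 3 vs 1, 5 vs 6] → C does not strictly dominate B (column X: 1 ≤ 2)
No single strategy strictly dominates all others → no strictly dominant strategy.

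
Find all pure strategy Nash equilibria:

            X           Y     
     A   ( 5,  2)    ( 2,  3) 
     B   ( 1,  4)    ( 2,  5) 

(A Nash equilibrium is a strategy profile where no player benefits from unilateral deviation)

Nash equilibrium: (A, Y), (B, Y)

Work:
Best responses:
  P1 vs X: payoffs [5, 1] → best response A (payoff 5)
  P1 vs Y: payoffs [2, 2] → best response A/B (payoff 2)
  P2 vs A: payoffs [2, 3] → best response Y (payoff 3)
  P2 vs B: payoffs [4, 5] → best response Y (payoff 5)
Mutual best responses: (A,Y), (B,Y) → Nash equilibria.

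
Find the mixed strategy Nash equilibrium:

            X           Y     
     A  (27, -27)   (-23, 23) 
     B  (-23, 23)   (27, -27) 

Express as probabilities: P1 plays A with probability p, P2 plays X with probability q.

p = 0.5, q = 0.5

Work:
Find probabilities that make opponent indifferent:
P2 chooses q to make P1 indifferent between A and B
P1 chooses p to make P2 indifferent between X and Y
Mixed NE: P1 plays (A: 0.5, B: 0.5), P2 plays (X: 0.5, Y: 0.5)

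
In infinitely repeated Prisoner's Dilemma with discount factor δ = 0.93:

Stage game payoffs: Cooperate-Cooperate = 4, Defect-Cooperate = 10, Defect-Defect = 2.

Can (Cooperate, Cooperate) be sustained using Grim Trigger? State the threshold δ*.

δ* = 0.75; since δ = 0.93 ≥ 0.75, cooperation can be sustained

Work:
For Grim Trigger:
Cooperate forever: 4/(1-δ)
Defect then punished: 10 + 2·δ/(1-δ)
Need: 4/(1-δ) ≥ 10 + 2·δ/(1-δ)
Solving: δ ≥ (T-R)/(T-P) = (10-4)/(10-2) = 0.75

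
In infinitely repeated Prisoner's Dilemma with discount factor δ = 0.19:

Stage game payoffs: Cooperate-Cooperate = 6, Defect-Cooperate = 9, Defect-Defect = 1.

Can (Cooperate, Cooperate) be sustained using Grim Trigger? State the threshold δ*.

δ* = 0.375; since δ = 0.19 < 0.375, cooperation cannot be sustained

Work:
For Grim Trigger:
Cooperate forever: 6/(1-δ)
Defect then punished: 9 + 1·δ/(1-δ)
Need: 6/(1-δ) ≥ 9 + 1·δ/(1-δ)
Solving: δ ≥ (T-R)/(T-P) = (9-6)/(9-1) = 0.375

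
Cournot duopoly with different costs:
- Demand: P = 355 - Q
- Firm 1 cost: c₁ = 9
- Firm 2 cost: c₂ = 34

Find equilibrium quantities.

q₁* = 123.67, q₂* = 98.67

Work:
Reaction: q₁ = (355 - 9 - q₂)/2
Reaction: q₂ = (355 - 34 - q₁)/2
Solve simultaneously:
q₁* = (355 - 2×9 + 34)/3 = 123.67
q₂* = (355 - 2×34 + 9)/3 = 98.67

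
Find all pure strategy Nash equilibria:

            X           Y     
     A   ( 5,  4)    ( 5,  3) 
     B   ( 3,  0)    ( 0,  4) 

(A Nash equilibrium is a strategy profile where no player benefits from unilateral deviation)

Nash equilibrium: (A, X)

Work:
Best responses:
  P1 vs X: payoffs [5, 3] → best response A (payoff 5)
  P1 vs Y: payoffs [5, 0] → best response A (payoff 5)
  P2 vs A: payoffs [4, 3] → best response X (payoff 4)
  P2 vs B: payoffs [0, 4] → best response Y (payoff 4)
Mutual best responses: (A,X) → Nash equilibria.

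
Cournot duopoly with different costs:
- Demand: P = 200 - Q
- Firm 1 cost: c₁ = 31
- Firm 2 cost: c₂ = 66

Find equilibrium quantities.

q₁* = 68.0, q₂* = 33.0

Work:
Reaction: q₁ = (200 - 31 - q₂)/2
Reaction: q₂ = (200 - 66 - q₁)/2
Solve simultaneously:
q₁* = (200 - 2×31 + 66)/3 = 68.0
q₂* = (200 - 2×66 + 31)/3 = 33.0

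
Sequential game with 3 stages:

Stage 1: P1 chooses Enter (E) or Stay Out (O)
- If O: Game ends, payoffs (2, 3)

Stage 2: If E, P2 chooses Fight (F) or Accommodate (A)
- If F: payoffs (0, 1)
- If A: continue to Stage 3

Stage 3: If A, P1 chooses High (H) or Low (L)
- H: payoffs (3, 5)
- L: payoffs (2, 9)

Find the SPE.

SPE: (E, A, H); Outcome (3, 5)

Work:
Stage 3: P1 chooses H (3 vs 2)
Stage 2: P2: F->1, A->5 (anticipating H). Choose A
Stage 1: P1: O->2, E->3 (anticipating A, H). Choose E
SPE path: E -> A -> H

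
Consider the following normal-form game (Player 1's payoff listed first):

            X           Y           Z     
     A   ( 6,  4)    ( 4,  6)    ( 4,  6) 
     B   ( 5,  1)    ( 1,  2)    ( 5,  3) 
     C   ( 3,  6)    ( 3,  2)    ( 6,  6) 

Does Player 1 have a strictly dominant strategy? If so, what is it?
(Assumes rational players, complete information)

No strictly dominant strategy exists for Player 1

Work:
A strategy strictly dominates another if it gives a strictly higher payoff against every opponent action. Compare each pair of P1's strategies column-by-column:
  A vs B: [6 vs 5, 4 vs 1, 4 vs 5] → A does not strictly dominate B (column Z: 4 ≤ 5)
  A vs C: [6 vs 3, 4 vs 3, 4 vs 6] → A does not strictly dominate C (column Z: 4 ≤ 6)
  B vs A: [5 vs 6, 1 vs 4, 5 vs 4] → B does not strictly dominate A (column X: 5 ≤ 6)
  B vs C: [5 vs 3, 1 vs 3, 5 vs 6] → B does not strictly dominate C (column Y: 1 ≤ 3)
  C vs A: [3 vs 6, 3 vs 4, 6 vs 4] → C does not strictly dominate A (column X: 3 ≤ 6)
  C vs B: [3 vs 5, 3 vs 1, 6 vs 5] → C does not strictly dominate B (column X: 3 ≤ 5)
No single strategy strictly dominates all others → no strictly dominant strategy.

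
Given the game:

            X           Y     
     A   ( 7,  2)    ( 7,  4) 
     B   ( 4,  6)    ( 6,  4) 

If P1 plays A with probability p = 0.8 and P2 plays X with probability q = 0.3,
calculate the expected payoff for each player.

E[P1] = 6.68, E[P2] = 3.64

Work:
E[P1] = p·q·π₁(A,X) + p·(1-q)·π₁(A,Y) + (1-p)·q·π₁(B,X) + (1-p)·(1-q)·π₁(B,Y)
= 0.8·0.3·7 + 0.8·0.7·7 + 0.2·0.3·4 + 0.2·0.7·6
= 6.68

E[P2] = 3.64 (similar calculation)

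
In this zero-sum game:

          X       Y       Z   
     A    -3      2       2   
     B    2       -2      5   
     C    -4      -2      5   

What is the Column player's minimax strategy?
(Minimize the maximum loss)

Column should play X or Y (all achieve the minimum), value = 2

Work:
Column player minimizes Row's maximum payoff:
Column X: max payoff to Row = 2
Column Y: max payoff to Row = 2
Column Z: max payoff to Row = 5
Minimum is 2, achieved by columns X, Y (tied).
Each of X or Y is a minimax strategy.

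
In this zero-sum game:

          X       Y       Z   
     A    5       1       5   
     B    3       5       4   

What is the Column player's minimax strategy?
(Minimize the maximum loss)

Column should play X or Y or Z (all achieve the minimum), value = 5

Work:
Column player minimizes Row's maximum payoff:
Column X: max payoff to Row = 5
Column Y: max payoff to Row = 5
Column Z: max payoff to Row = 5
Minimum is 5, achieved by columns X, Y, Z (tied).
Each of X or Y or Z is a minimax strategy.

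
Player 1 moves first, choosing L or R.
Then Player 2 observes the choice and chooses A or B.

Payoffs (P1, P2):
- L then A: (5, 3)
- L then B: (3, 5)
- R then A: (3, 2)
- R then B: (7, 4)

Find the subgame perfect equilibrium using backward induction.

P1 plays R, P2 plays B after L and B after R; Payoff (7, 4)

Work:
Backward induction:
After L: P2 chooses B → P1 gets 3
After R: P2 chooses B → P1 gets 7
P1 chooses R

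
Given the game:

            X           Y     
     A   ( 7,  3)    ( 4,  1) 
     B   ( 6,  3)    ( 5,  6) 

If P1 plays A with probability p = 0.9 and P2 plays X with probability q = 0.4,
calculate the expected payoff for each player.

E[P1] = 5.22, E[P2] = 2.1

Work:
E[P1] = p·q·π₁(A,X) + p·(1-q)·π₁(A,Y) + (1-p)·q·π₁(B,X) + (1-p)·(1-q)·π₁(B,Y)
= 0.9·0.4·7 + 0.9·0.6·4 + 0.1·0.4·6 + 0.1·0.6·5
= 5.22

E[P2] = 2.1 (similar calculation)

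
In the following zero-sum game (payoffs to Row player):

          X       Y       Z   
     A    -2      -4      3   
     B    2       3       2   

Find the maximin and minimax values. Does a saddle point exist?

Maximin = 2, Minimax = 2, Saddle: True

Work:
Row minimums: [-4, 2] → maximin = 2
Column maximums: [2, 3, 3] → minimax = 2
Saddle point exists! Game value = 2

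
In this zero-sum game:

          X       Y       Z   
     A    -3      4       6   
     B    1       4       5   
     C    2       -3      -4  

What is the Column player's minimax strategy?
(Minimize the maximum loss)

Column should play X, value = 2

Work:
Column player minimizes Row's maximum payoff:
Column X: max payoff to Row = 2
Column Y: max payoff to Row = 4
Column Z: max payoff to Row = 6
Minimum is 2, achieved by column X.
Minimax strategy: X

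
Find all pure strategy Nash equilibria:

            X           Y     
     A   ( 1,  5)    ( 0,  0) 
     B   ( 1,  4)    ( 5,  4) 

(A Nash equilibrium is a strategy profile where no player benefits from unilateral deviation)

Nash equilibrium: (A, X), (B, X), (B, Y)

Work:
Best responses:
  P1 vs X: payoffs [1, 1] → best response A/B (payoff 1)
  P1 vs Y: payoffs [0, 5] → best response B (payoff 5)
  P2 vs A: payoffs [5, 0] → best response X (payoff 5)
  P2 vs B: payoffs [4, 4] → best response X/Y (payoff 4)
Mutual best responses: (A,X), (B,X), (B,Y) → Nash equilibria.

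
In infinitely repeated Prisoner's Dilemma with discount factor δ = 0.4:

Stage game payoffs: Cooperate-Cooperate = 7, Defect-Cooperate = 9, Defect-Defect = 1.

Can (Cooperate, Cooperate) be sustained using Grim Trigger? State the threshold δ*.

δ* = 0.25; since δ = 0.4 ≥ 0.25, cooperation can be sustained

Work:
For Grim Trigger:
Cooperate forever: 7/(1-δ)
Defect then punished: 9 + 1·δ/(1-δ)
Need: 7/(1-δ) ≥ 9 + 1·δ/(1-δ)
Solving: δ ≥ (T-R)/(T-P) = (9-7)/(9-1) = 0.25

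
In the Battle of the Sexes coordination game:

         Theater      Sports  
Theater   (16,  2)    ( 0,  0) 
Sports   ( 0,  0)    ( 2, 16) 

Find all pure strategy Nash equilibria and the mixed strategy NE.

Pure NE: (Theater, Theater) and (Sports, Sports); Mixed NE: p = 0.8889, q = 0.1111

Work:
Check pure NE:
(Theater, Theater): (16, 2) - no unilateral deviation beneficial
(Sports, Sports): (2, 16) - no unilateral deviation beneficial
Mixed NE: P1 plays Theater with p = 0.8889, P2 plays Theater with q = 0.1111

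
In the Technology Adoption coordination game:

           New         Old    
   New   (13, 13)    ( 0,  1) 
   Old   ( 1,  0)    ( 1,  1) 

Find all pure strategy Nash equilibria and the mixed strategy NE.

Pure NE: (New, New) and (Old, Old); Mixed NE: p = 0.0769, q = 0.0769

Work:
Check pure NE:
(New, New): (13, 13) - no unilateral deviation beneficial
(Old, Old): (1, 1) - no unilateral deviation beneficial
Mixed NE: P1 plays New with p = 0.0769, P2 plays New with q = 0.0769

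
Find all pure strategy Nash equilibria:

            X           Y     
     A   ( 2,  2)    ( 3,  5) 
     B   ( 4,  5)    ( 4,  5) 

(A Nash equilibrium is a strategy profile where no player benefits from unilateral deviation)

Nash equilibrium: (B, X), (B, Y)

Work:
Best responses:
  P1 vs X: payoffs [2, 4] → best response B (payoff 4)
  P1 vs Y: payoffs [3, 4] → best response B (payoff 4)
  P2 vs A: payoffs [2, 5] → best response Y (payoff 5)
  P2 vs B: payoffs [5, 5] → best response X/Y (payoff 5)
Mutual best responses: (B,X), (B,Y) → Nash equilibria.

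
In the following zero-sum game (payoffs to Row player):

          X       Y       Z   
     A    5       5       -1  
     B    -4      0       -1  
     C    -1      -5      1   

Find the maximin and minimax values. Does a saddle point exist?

Maximin = -1, Minimax = 1, Saddle: False

Work:
Row minimums: [-1, -4, -5] → maximin = -1
Column maximums: [5, 5, 1] → minimax = 1
No saddle point (maximin ≠ minimax). Mixed strategy needed.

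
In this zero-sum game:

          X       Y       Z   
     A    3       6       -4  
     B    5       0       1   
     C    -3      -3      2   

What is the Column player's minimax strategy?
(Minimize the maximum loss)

Column should play Z, value = 2

Work:
Column player minimizes Row's maximum payoff:
Column X: max payoff to Row = 5
Column Y: max payoff to Row = 6
Column Z: max payoff to Row = 2
Minimum is 2, achieved by column Z.
Minimax strategy: Z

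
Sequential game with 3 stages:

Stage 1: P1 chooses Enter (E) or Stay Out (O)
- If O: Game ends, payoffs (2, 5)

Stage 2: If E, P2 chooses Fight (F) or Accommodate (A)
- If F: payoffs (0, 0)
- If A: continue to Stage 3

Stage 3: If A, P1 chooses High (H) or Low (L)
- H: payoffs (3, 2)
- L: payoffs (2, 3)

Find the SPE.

SPE: (E, A, H); Outcome (3, 2)

Work:
Stage 3: P1 chooses H (3 vs 2)
Stage 2: P2: F->0, A->2 (anticipating H). Choose A
Stage 1: P1: O->2, E->3 (anticipating A, H). Choose E
SPE path: E -> A -> H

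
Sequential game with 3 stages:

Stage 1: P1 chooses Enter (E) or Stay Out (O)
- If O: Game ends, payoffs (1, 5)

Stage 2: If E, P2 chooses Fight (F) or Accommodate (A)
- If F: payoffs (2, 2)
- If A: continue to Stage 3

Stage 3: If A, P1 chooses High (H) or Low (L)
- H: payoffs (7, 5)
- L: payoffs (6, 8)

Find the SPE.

SPE: (E, A, H); Outcome (7, 5)

Work:
Stage 3: P1 chooses H (7 vs 6)
Stage 2: P2: F->2, A->5 (anticipating H). Choose A
Stage 1: P1: O->1, E->7 (anticipating A, H). Choose E
SPE path: E -> A -> H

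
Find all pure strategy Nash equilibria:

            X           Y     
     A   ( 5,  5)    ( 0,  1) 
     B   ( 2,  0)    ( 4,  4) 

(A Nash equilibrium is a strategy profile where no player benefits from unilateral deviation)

Nash equilibrium: (A, X), (B, Y)

Work:
Best responses:
  P1 vs X: payoffs [5, 2] → best response A (payoff 5)
  P1 vs Y: payoffs [0, 4] → best response B (payoff 4)
  P2 vs A: payoffs [5, 1] → best response X (payoff 5)
  P2 vs B: payoffs [0, 4] → best response Y (payoff 4)
Mutual best responses: (A,X), (B,Y) → Nash equilibria.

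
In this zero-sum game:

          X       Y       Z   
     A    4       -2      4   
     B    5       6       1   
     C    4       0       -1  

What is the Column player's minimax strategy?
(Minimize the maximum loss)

Column should play Z, value = 4

Work:
Column player minimizes Row's maximum payoff:
Column X: max payoff to Row = 5
Column Y: max payoff to Row = 6
Column Z: max payoff to Row = 4
Minimum is 4, achieved by column Z.
Minimax strategy: Z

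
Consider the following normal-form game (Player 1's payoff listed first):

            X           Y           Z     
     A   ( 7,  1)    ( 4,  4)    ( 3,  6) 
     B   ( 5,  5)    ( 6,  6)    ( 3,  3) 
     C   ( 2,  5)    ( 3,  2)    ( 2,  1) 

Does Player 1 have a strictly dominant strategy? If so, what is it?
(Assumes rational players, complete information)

No strictly dominant strategy exists for Player 1

Work:
A strategy strictly dominates another if it gives a strictly higher payoff against every opponent action. Compare each pair of P1's strategies column-by-column:
  A vs B: [7 vs 5, 4 vs 6, 3 vs 3] → A does not strictly dominate B (column Y: 4 ≤ 6)
  A vs C: [7 vs 2, 4 vs 3, 3 vs 2] → A strictly dominates C
  B vs A: [5 vs 7, 6 vs 4, 3 vs 3] → B does not strictly dominate A (column X: 5 ≤ 7)
  B vs C: [5 vs 2, 6 vs 3, 3 vs 2] → B strictly dominates C
  C vs A: [2 vs 7, 3 vs 4, 2 vs 3] → C does not strictly dominate A (column X: 2 ≤ 7)
  C vs B: [2 vs 5, 3 vs 6, 2 vs 3] → C does not strictly dominate B (column X: 2 ≤ 5)
No single strategy strictly dominates all others → no strictly dominant strategy.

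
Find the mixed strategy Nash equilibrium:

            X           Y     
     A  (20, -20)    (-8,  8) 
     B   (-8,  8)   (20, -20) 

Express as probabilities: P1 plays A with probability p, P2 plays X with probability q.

p = 0.5, q = 0.5

Work:
Find probabilities that make opponent indifferent:
P2 chooses q to make P1 indifferent between A and B
P1 chooses p to make P2 indifferent between X and Y
Mixed NE: P1 plays (A: 0.5, B: 0.5), P2 plays (X: 0.5, Y: 0.5)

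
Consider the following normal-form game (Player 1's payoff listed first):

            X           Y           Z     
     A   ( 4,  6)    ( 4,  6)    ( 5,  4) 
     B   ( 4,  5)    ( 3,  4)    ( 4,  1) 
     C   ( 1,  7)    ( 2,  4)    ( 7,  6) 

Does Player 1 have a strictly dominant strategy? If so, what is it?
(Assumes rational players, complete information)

No strictly dominant strategy exists for Player 1

Work:
A strategy strictly dominates another if it gives a strictly higher payoff against every opponent action. Compare each pair of P1's strategies column-by-column:
  A vs B: [4 vs 4, 4 vs 3, 5 vs 4] → A does not strictly dominate B (column X: 4 ≤ 4)
  A vs C: [4 vs 1, 4 vs 2, 5 vs 7] → A does not strictly dominate C (column Z: 5 ≤ 7)
  B vs A: [4 vs 4, 3 vs 4, 4 vs 5] → B does not strictly dominate A (column X: 4 ≤ 4)
  B vs C: [4 vs 1, 3 vs 2, 4 vs 7] → B does not strictly dominate C (column Z: 4 ≤ 7)
  C vs A: [1 vs 4, 2 vs 4, 7 vs 5] → C does not strictly dominate A (column X: 1 ≤ 4)
  C vs B: [1 vs 4, 2 vs 3, 7 vs 4] → C does not strictly dominate B (column X: 1 ≤ 4)
No single strategy strictly dominates all others → no strictly dominant strategy.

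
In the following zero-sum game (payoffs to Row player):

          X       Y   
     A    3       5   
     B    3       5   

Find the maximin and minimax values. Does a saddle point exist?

Maximin = 3, Minimax = 3, Saddle: True

Work:
Row minimums: [3, 3] → maximin = 3
Column maximums: [3, 5] → minimax = 3
Saddle point exists! Game value = 3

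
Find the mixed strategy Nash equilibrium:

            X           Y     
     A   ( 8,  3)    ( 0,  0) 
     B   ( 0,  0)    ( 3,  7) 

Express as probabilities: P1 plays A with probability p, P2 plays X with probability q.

p = 0.7, q = 0.2727

Work:
Find probabilities that make opponent indifferent:
P2 chooses q to make P1 indifferent between A and B
P1 chooses p to make P2 indifferent between X and Y
Mixed NE: P1 plays (A: 0.7, B: 0.3), P2 plays (X: 0.2727, Y: 0.7273)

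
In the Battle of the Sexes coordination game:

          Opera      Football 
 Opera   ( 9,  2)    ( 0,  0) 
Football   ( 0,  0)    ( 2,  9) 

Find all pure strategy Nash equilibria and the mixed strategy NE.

Pure NE: (Opera, Opera) and (Football, Football); Mixed NE: p = 0.8182, q = 0.1818

Work:
Check pure NE:
(Opera, Opera): (9, 2) - no unilateral deviation beneficial
(Football, Football): (2, 9) - no unilateral deviation beneficial
Mixed NE: P1 plays Opera with p = 0.8182, P2 plays Opera with q = 0.1818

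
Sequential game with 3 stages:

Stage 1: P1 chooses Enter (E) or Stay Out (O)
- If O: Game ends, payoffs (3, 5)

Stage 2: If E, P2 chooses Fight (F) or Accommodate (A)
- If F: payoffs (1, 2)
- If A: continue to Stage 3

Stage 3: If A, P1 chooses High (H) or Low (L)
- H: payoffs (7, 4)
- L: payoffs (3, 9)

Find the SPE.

SPE: (E, A, H); Outcome (7, 4)

Work:
Stage 3: P1 chooses H (7 vs 3)
Stage 2: P2: F->2, A->4 (anticipating H). Choose A
Stage 1: P1: O->3, E->7 (anticipating A, H). Choose E
SPE path: E -> A -> H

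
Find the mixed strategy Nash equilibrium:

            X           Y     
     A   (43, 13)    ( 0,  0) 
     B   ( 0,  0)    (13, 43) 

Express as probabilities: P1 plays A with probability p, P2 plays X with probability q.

p = 0.7679, q = 0.2321

Work:
Find probabilities that make opponent indifferent:
P2 chooses q to make P1 indifferent between A and B
P1 chooses p to make P2 indifferent between X and Y
Mixed NE: P1 plays (A: 0.7679, B: 0.2321), P2 plays (X: 0.2321, Y: 0.7679)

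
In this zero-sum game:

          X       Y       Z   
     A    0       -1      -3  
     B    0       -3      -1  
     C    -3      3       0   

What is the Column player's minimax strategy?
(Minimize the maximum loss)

Column should play X or Z (all achieve the minimum), value = 0

Work:
Column player minimizes Row's maximum payoff:
Column X: max payoff to Row = 0
Column Y: max payoff to Row = 3
Column Z: max payoff to Row = 0
Minimum is 0, achieved by columns X, Z (tied).
Each of X or Z is a minimax strategy.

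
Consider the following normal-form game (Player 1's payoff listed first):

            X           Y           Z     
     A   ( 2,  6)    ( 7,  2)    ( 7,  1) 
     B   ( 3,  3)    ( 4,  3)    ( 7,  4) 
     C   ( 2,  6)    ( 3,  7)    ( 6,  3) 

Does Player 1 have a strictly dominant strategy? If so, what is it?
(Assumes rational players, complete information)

No strictly dominant strategy exists for Player 1

Work:
A strategy strictly dominates another if it gives a strictly higher payoff against every opponent action. Compare each pair of P1's strategies column-by-column:
  A vs B: [2 vs 3, 7 vs 4, 7 vs 7] → A does not strictly dominate B (column X: 2 ≤ 3)
  A vs C: [2 vs 2, 7 vs 3, 7 vs 6] → A does not strictly dominate C (column X: 2 ≤ 2)
  B vs A: [3 vs 2, 4 vs 7, 7 vs 7] → B does not strictly dominate A (column Y: 4 ≤ 7)
  B vs C: [3 vs 2, 4 vs 3, 7 vs 6] → B strictly dominates C
  C vs A: [2 vs 2, 3 vs 7, 6 vs 7] → C does not strictly dominate A (column X: 2 ≤ 2)
  C vs B: [2 vs 3, 3 vs 4, 6 vs 7] → C does not strictly dominate B (column X: 2 ≤ 3)
No single strategy strictly dominates all others → no strictly dominant strategy.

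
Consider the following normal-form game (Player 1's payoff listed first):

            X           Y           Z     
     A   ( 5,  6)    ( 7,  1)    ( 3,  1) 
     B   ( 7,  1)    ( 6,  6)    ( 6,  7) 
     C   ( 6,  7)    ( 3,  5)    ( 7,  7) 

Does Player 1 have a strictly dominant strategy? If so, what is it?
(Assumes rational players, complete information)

No strictly dominant strategy exists for Player 1

Work:
A strategy strictly dominates another if it gives a strictly higher payoff against every opponent action. Compare each pair of P1's strategies column-by-column:
  A vs B: [5 vs 7, 7 vs 6, 3 vs 6] → A does not strictly dominate B (column X: 5 ≤ 7)
  A vs C: [5 vs 6, 7 vs 3, 3 vs 7] → A does not strictly dominate C (column X: 5 ≤ 6)
  B vs A: [7 vs 5, 6 vs 7, 6 vs 3] → B does not strictly dominate A (column Y: 6 ≤ 7)
  B vs C: [7 vs 6, 6 vs 3, 6 vs 7] → B does not strictly dominate C (column Z: 6 ≤ 7)
  C vs A: [6 vs 5, 3 vs 7, 7 vs 3] → C does not strictly dominate A (column Y: 3 ≤ 7)
  C vs B: [6 vs 7, 3 vs 6, 7 vs 6] → C does not strictly dominate B (column X: 6 ≤ 7)
No single strategy strictly dominates all others → no strictly dominant strategy.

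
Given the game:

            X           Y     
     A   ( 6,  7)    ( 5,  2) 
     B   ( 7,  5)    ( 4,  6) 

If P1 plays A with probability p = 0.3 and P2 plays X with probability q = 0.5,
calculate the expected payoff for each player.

E[P1] = 5.5, E[P2] = 5.2

Work:
E[P1] = p·q·π₁(A,X) + p·(1-q)·π₁(A,Y) + (1-p)·q·π₁(B,X) + (1-p)·(1-q)·π₁(B,Y)
= 0.3·0.5·6 + 0.3·0.5·5 + 0.7·0.5·7 + 0.7·0.5·4
= 5.5

E[P2] = 5.2 (similar calculation)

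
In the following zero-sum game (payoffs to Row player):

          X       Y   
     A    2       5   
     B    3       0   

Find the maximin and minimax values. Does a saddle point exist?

Maximin = 2, Minimax = 3, Saddle: False

Work:
Row minimums: [2, 0] → maximin = 2
Column maximums: [3, 5] → minimax = 3
No saddle point (maximin ≠ minimax). Mixed strategy needed.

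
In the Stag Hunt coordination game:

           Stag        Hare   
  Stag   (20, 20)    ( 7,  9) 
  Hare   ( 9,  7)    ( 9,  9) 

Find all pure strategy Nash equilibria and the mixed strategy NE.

Pure NE: (Stag, Stag) and (Hare, Hare); Mixed NE: p = 0.1538, q = 0.1538

Work:
Check pure NE:
(Stag, Stag): (20, 20) - no unilateral deviation beneficial
(Hare, Hare): (9, 9) - no unilateral deviation beneficial
Mixed NE: P1 plays Stag with p = 0.1538, P2 plays Stag with q = 0.1538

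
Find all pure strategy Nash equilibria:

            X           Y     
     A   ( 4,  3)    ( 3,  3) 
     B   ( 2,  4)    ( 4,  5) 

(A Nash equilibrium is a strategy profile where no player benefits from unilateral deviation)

Nash equilibrium: (A, X), (B, Y)

Work:
Best responses:
  P1 vs X: payoffs [4, 2] → best response A (payoff 4)
  P1 vs Y: payoffs [3, 4] → best response B (payoff 4)
  P2 vs A: payoffs [3, 3] → best response X/Y (payoff 3)
  P2 vs B: payoffs [4, 5] → best response Y (payoff 5)
Mutual best responses: (A,X), (B,Y) → Nash equilibria.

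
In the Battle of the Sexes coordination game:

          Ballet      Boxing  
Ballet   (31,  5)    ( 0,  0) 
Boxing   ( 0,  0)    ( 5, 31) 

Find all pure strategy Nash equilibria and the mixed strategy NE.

Pure NE: (Ballet, Ballet) and (Boxing, Boxing); Mixed NE: p = 0.8611, q = 0.1389

Work:
Check pure NE:
(Ballet, Ballet): (31, 5) - no unilateral deviation beneficial
(Boxing, Boxing): (5, 31) - no unilateral deviation beneficial
Mixed NE: P1 plays Ballet with p = 0.8611, P2 plays Ballet with q = 0.1389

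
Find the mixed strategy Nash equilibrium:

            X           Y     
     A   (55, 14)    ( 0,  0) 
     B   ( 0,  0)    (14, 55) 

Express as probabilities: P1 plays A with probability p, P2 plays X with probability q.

p = 0.7971, q = 0.2029

Work:
Find probabilities that make opponent indifferent:
P2 chooses q to make P1 indifferent between A and B
P1 chooses p to make P2 indifferent between X and Y
Mixed NE: P1 plays (A: 0.7971, B: 0.2029), P2 plays (X: 0.2029, Y: 0.7971)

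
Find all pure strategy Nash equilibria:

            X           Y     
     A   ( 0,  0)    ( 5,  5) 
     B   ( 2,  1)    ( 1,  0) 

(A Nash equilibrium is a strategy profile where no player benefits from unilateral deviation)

Nash equilibrium: (A, Y), (B, X)

Work:
Best responses:
  P1 vs X: payoffs [0, 2] → best response B (payoff 2)
  P1 vs Y: payoffs [5, 1] → best response A (payoff 5)
  P2 vs A: payoffs [0, 5] → best response Y (payoff 5)
  P2 vs B: payoffs [1, 0] → best response X (payoff 1)
Mutual best responses: (A,Y), (B,X) → Nash equilibria.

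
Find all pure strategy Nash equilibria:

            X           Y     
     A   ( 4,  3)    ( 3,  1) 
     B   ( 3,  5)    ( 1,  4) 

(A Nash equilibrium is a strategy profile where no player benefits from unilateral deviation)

Nash equilibrium: (A, X)

Work:
Best responses:
  P1 vs X: payoffs [4, 3] → best response A (payoff 4)
  P1 vs Y: payoffs [3, 1] → best response A (payoff 3)
  P2 vs A: payoffs [3, 1] → best response X (payoff 3)
  P2 vs B: payoffs [5, 4] → best response X (payoff 5)
Mutual best responses: (A,X) → Nash equilibria.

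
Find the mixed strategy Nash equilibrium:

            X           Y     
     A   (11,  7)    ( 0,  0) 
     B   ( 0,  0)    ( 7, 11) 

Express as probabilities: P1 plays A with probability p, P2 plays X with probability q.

p = 0.6111, q = 0.3889

Work:
Find probabilities that make opponent indifferent:
P2 chooses q to make P1 indifferent between A and B
P1 chooses p to make P2 indifferent between X and Y
Mixed NE: P1 plays (A: 0.6111, B: 0.3889), P2 plays (X: 0.3889, Y: 0.6111)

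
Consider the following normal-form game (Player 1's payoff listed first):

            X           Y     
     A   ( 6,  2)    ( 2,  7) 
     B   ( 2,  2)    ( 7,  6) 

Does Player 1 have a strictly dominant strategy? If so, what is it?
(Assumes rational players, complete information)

No strictly dominant strategy exists for Player 1

Work:
A strategy strictly dominates another if it gives a strictly higher payoff against every opponent action. Compare each pair of P1's strategies column-by-column:
  A vs B: [6 vs 2, 2 vs 7] → A does not strictly dominate B (column Y: 2 ≤ 7)
  B vs A: [2 vs 6, 7 vs 2] → B does not strictly dominate A (column X: 2 ≤ 6)
No single strategy strictly dominates all others → no strictly dominant strategy.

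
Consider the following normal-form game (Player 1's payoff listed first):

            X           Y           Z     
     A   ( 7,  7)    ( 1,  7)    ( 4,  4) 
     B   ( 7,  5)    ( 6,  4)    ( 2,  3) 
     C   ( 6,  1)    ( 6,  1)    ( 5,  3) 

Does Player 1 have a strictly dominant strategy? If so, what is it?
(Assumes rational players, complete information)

No strictly dominant strategy exists for Player 1

Work:
A strategy strictly dominates another if it gives a strictly higher payoff against every opponent action. Compare each pair of P1's strategies column-by-column:
  A vs B: [7 vs 7, 1 vs 6, 4 vs 2] → A does not strictly dominate B (column X: 7 ≤ 7)
  A vs C: [7 vs 6, 1 vs 6, 4 vs 5] → A does not strictly dominate C (column Y: 1 ≤ 6)
  B vs A: [7 vs 7, 6 vs 1, 2 vs 4] → B does not strictly dominate A (column X: 7 ≤ 7)
  B vs C: [7 vs 6, 6 vs 6, 2 vs 5] → B does not strictly dominate C (column Y: 6 ≤ 6)
  C vs A: [6 vs 7, 6 vs 1, 5 vs 4] → C does not strictly dominate A (column X: 6 ≤ 7)
  C vs B: [6 vs 7, 6 vs 6, 5 vs 2] → C does not strictly dominate B (column X: 6 ≤ 7)
No single strategy strictly dominates all others → no strictly dominant strategy.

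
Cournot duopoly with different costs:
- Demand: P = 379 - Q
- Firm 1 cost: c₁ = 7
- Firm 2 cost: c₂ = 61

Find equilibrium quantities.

q₁* = 142.0, q₂* = 88.0

Work:
Reaction: q₁ = (379 - 7 - q₂)/2
Reaction: q₂ = (379 - 61 - q₁)/2
Solve simultaneously:
q₁* = (379 - 2×7 + 61)/3 = 142.0
q₂* = (379 - 2×61 + 7)/3 = 88.0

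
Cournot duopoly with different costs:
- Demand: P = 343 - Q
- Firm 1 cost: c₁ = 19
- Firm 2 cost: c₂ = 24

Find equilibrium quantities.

q₁* = 109.67, q₂* = 104.67

Work:
Reaction: q₁ = (343 - 19 - q₂)/2
Reaction: q₂ = (343 - 24 - q₁)/2
Solve simultaneously:
q₁* = (343 - 2×19 + 24)/3 = 109.67
q₂* = (343 - 2×24 + 19)/3 = 104.67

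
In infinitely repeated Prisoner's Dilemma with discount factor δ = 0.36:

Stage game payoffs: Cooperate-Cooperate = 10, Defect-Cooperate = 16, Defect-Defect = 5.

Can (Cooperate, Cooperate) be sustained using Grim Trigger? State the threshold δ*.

δ* = 0.5455; since δ = 0.36 < 0.5455, cooperation cannot be sustained

Work:
For Grim Trigger:
Cooperate forever: 10/(1-δ)
Defect then punished: 16 + 5·δ/(1-δ)
Need: 10/(1-δ) ≥ 16 + 5·δ/(1-δ)
Solving: δ ≥ (T-R)/(T-P) = (16-10)/(16-5) = 0.5455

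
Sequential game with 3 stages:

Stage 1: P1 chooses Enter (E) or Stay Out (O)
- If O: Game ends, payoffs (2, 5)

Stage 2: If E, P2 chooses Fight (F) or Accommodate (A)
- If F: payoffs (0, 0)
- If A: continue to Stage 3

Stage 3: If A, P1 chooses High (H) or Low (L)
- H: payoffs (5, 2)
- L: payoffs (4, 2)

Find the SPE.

SPE: (E, A, H); Outcome (5, 2)

Work:
Stage 3: P1 chooses H (5 vs 4)
Stage 2: P2: F->0, A->2 (anticipating H). Choose A
Stage 1: P1: O->2, E->5 (anticipating A, H). Choose E
SPE path: E -> A -> H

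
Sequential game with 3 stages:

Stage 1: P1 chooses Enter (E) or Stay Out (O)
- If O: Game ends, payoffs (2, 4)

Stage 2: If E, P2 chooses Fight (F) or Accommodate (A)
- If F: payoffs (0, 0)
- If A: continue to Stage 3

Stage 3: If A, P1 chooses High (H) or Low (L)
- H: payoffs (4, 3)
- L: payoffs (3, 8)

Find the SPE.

SPE: (E, A, H); Outcome (4, 3)

Work:
Stage 3: P1 chooses H (4 vs 3)
Stage 2: P2: F->0, A->3 (anticipating H). Choose A
Stage 1: P1: O->2, E->4 (anticipating A, H). Choose E
SPE path: E -> A -> H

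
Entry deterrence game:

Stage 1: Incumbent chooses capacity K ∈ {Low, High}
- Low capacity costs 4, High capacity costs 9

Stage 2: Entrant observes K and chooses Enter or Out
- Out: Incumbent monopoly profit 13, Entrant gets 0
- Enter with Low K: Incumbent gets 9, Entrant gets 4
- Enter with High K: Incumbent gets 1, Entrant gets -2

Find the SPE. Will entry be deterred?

SPE: (Low, Enter|Low, Out|High); Entry not deterred. Incumbent net profit = 5, Entrant gets 4

Work:
After Low K: Entrant enters (4 > 0)
After High K: Entrant stays out (-2 < 0)
Incumbent: Low → 9−4=5, High → 13−9=4
Incumbent chooses Low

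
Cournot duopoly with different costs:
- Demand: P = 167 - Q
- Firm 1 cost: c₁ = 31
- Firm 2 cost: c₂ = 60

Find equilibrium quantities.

q₁* = 55.0, q₂* = 26.0

Work:
Reaction: q₁ = (167 - 31 - q₂)/2
Reaction: q₂ = (167 - 60 - q₁)/2
Solve simultaneously:
q₁* = (167 - 2×31 + 60)/3 = 55.0
q₂* = (167 - 2×60 + 31)/3 = 26.0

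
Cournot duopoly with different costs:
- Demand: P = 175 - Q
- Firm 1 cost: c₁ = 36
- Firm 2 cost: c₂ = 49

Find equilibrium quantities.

q₁* = 50.67, q₂* = 37.67

Work:
Reaction: q₁ = (175 - 36 - q₂)/2
Reaction: q₂ = (175 - 49 - q₁)/2
Solve simultaneously:
q₁* = (175 - 2×36 + 49)/3 = 50.67
q₂* = (175 - 2×49 + 36)/3 = 37.67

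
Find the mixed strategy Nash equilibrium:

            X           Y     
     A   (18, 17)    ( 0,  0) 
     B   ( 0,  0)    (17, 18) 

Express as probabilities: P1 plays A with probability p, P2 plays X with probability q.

p = 0.5143, q = 0.4857

Work:
Find probabilities that make opponent indifferent:
P2 chooses q to make P1 indifferent between A and B
P1 chooses p to make P2 indifferent between X and Y
Mixed NE: P1 plays (A: 0.5143, B: 0.4857), P2 plays (X: 0.4857, Y: 0.5143)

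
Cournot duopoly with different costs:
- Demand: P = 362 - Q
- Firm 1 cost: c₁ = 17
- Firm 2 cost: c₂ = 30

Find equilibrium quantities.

q₁* = 119.33, q₂* = 106.33

Work:
Reaction: q₁ = (362 - 17 - q₂)/2
Reaction: q₂ = (362 - 30 - q₁)/2
Solve simultaneously:
q₁* = (362 - 2×17 + 30)/3 = 119.33
q₂* = (362 - 2×30 + 17)/3 = 106.33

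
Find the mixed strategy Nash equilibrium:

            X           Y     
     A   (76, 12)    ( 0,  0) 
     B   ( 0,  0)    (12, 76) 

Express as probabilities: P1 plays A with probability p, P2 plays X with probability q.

p = 0.8636, q = 0.1364

Work:
Find probabilities that make opponent indifferent:
P2 chooses q to make P1 indifferent between A and B
P1 chooses p to make P2 indifferent between X and Y
Mixed NE: P1 plays (A: 0.8636, B: 0.1364), P2 plays (X: 0.1364, Y: 0.8636)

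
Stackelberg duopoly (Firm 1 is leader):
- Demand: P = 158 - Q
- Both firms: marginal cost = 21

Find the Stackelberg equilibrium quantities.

q₁* (leader) = 68.5, q₂* (follower) = 34.25

Work:
Follower's reaction: q₂ = (a - c - q₁)/2
Leader substitutes: π₁ = q₁·(a - q₁ - (a-c-q₁)/2 - c)
FOC: q₁* = (158 - 21)/2 = 68.50
Then: q₂* = (158 - 21 - 68.5)/2 = 34.25
Leader has first-mover advantage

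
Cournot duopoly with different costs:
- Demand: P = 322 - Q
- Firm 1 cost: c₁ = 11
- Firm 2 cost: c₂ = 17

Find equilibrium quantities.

q₁* = 105.67, q₂* = 99.67

Work:
Reaction: q₁ = (322 - 11 - q₂)/2
Reaction: q₂ = (322 - 17 - q₁)/2
Solve simultaneously:
q₁* = (322 - 2×11 + 17)/3 = 105.67
q₂* = (322 - 2×17 + 11)/3 = 99.67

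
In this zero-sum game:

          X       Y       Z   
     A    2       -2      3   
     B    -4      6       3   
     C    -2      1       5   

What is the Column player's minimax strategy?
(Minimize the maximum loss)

Column should play X, value = 2

Work:
Column player minimizes Row's maximum payoff:
Column X: max payoff to Row = 2
Column Y: max payoff to Row = 6
Column Z: max payoff to Row = 5
Minimum is 2, achieved by column X.
Minimax strategy: X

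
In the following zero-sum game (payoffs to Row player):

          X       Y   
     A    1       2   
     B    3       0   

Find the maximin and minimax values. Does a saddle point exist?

Maximin = 1, Minimax = 2, Saddle: False

Work:
Row minimums: [1, 0] → maximin = 1
Column maximums: [3, 2] → minimax = 2
No saddle point (maximin ≠ minimax). Mixed strategy needed.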